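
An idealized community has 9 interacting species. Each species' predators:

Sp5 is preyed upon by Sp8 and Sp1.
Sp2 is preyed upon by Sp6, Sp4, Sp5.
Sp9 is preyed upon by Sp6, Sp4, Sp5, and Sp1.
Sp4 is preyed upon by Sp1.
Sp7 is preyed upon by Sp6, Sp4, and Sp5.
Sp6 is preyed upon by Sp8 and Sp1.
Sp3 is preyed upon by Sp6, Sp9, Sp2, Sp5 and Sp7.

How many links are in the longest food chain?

3 links

One longest chain: Sp3 → Sp2 → Sp4 → Sp1.
It has 4 species and 3 links.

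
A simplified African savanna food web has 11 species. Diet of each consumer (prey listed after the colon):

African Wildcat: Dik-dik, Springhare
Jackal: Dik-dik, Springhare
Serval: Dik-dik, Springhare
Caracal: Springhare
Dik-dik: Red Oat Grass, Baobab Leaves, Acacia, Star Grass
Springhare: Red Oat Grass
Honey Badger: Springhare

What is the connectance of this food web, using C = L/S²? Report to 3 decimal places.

C = 0.107

The web has S = 11 species and L = 13 feeding links.
C = L / S² = 13 / 121 = 0.1074 ≈ 0.107.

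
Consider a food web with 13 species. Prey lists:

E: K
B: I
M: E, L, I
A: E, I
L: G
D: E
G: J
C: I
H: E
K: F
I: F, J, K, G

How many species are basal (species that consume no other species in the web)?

Basal species (no prey listed): F, J.
Count: 2.

2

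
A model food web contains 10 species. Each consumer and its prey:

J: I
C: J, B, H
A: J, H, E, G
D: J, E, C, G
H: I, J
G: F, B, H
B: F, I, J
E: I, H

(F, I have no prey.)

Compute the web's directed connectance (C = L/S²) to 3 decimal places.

C = 0.220

The web has S = 10 species and L = 22 feeding links.
C = L / S² = 22 / 100 = 0.2200 ≈ 0.220.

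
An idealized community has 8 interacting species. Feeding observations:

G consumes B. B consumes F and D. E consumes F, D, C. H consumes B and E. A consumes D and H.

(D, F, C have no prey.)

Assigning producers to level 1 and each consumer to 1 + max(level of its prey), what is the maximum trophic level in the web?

Producers (level 1): D, F, C.
D → E → H → A gives A level 4.
No species has a prey at level 4, so no species reaches level 5.

4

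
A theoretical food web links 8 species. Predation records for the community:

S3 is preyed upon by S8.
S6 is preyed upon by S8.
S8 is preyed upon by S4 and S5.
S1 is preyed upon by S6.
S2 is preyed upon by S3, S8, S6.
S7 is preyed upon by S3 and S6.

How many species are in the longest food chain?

One longest chain: S2 → S6 → S8 → S4.
It has 4 species and 3 links.

4 species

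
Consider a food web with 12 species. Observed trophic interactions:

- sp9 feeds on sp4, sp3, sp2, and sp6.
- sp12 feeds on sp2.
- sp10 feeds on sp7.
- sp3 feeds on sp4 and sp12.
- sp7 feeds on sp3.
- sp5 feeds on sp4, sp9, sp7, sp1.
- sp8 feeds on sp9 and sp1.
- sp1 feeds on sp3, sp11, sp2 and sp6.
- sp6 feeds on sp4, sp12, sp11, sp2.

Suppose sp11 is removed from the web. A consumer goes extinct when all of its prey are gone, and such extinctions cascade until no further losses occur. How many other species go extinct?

0

Remove sp11.
Every predator of it retains at least one other prey: sp6 still has sp4, sp2, sp12; sp1 still has sp2, sp6, sp3.
No consumer loses all prey, so no secondary extinctions occur.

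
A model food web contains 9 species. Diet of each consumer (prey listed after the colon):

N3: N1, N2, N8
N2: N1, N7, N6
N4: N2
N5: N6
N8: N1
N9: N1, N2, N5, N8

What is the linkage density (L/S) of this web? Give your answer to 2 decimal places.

L/S = 1.44

There are L = 13 links among S = 9 species.
L/S = 13/9 = 1.4444 ≈ 1.44.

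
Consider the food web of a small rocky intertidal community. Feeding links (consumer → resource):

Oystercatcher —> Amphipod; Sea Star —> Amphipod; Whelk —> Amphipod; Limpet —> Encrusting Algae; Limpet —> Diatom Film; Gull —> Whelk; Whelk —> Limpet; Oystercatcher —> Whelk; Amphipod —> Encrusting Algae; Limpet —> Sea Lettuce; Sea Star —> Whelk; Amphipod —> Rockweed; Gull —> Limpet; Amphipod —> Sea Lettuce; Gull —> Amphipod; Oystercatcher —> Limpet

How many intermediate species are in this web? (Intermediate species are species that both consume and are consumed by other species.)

3

Intermediate species (has both prey and predators): Amphipod, Limpet, Whelk.
Count: 3.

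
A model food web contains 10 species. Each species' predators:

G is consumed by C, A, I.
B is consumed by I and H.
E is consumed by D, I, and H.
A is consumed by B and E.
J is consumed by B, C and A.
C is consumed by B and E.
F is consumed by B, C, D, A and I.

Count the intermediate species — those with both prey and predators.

Intermediate species (has both prey and predators): A, C, B, E.
Count: 4.

4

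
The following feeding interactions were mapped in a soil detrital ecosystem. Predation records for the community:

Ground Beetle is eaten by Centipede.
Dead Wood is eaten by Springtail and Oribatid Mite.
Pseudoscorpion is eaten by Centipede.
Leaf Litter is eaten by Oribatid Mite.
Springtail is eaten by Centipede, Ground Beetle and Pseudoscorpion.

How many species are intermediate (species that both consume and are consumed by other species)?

3

Intermediate species (has both prey and predators): Springtail, Pseudoscorpion, Ground Beetle.
Count: 3.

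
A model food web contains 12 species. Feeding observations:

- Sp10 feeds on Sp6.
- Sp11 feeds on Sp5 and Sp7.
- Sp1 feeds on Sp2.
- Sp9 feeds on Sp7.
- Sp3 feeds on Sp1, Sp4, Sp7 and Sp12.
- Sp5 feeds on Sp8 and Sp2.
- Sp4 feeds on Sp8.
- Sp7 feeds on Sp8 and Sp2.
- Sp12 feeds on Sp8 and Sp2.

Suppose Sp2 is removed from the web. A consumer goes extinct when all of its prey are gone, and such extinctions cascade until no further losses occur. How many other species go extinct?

1

Remove Sp2.
Round 1: Sp1 (all prey gone) → extinct.
No further losses. Total secondary extinctions: 1.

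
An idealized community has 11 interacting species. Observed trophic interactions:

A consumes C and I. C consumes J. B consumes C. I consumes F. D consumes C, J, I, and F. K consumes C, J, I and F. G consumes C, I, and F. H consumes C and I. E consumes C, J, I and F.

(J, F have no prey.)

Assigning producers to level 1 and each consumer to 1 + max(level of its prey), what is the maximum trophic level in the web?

Producers (level 1): J, F.
J → C → E gives E level 3.
No species has a prey at level 3, so no species reaches level 4.

3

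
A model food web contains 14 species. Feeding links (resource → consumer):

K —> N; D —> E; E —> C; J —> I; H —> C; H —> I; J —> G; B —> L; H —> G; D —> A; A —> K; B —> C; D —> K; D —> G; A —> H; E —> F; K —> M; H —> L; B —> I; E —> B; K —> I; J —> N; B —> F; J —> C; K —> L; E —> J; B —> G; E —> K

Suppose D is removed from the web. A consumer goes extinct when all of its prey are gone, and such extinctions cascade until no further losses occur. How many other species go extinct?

13

Remove D.
Round 1: A (all prey gone), E (all prey gone) → extinct.
Round 2: B (all prey gone), H (all prey gone), K (all prey gone), J (all prey gone) → extinct.
Round 3: M (all prey gone), N (all prey gone), C (all prey gone), L (all prey gone), I (all prey gone), G (all prey gone), F (all prey gone) → extinct.
No further losses. Total secondary extinctions: 13.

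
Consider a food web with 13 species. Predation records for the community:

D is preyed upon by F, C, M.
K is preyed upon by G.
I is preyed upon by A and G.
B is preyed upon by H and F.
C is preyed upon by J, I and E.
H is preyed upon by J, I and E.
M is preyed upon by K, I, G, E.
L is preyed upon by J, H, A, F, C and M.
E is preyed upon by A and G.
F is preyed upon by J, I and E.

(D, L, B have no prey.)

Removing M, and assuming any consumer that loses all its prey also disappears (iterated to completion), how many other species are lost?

Remove M.
Round 1: K (all prey gone) → extinct.
No further losses. Total secondary extinctions: 1.

1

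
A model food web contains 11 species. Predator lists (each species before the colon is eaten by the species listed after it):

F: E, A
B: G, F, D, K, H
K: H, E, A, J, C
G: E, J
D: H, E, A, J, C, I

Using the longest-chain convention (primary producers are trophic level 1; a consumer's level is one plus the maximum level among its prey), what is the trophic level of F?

B is a producer → level 1.
F eats B → level 2.

Trophic level 2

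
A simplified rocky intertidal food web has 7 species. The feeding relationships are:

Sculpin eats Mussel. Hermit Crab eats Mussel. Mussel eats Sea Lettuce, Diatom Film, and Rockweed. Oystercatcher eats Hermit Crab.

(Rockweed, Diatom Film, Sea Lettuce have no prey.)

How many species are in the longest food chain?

4 species

One longest chain: Rockweed → Mussel → Hermit Crab → Oystercatcher.
It has 4 species and 3 links.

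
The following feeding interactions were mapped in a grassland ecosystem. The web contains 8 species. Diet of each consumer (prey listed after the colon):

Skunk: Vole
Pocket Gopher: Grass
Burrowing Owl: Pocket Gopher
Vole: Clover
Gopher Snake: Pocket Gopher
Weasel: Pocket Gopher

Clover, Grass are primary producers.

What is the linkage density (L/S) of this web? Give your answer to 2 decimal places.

There are L = 6 links among S = 8 species.
L/S = 6/8 = 0.7500 ≈ 0.75.

L/S = 0.75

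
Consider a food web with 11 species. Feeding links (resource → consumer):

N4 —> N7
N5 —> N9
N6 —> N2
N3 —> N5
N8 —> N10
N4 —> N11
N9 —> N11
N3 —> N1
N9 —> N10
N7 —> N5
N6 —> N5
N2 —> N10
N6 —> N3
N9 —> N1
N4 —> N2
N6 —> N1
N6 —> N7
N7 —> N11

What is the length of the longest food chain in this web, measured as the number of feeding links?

4 links

One longest chain: N4 → N7 → N5 → N9 → N1.
It has 5 species and 4 links.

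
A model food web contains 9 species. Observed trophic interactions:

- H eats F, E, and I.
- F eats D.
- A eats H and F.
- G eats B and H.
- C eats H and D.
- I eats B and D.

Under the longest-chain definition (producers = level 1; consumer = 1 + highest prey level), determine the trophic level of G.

D is a producer → level 1.
I eats D (level 1); other prey at levels: B 1 → level 2.
H eats I (level 2); other prey at levels: E 1, F 2 → level 3.
G eats H (level 3); other prey at levels: B 1 → level 4.

Trophic level 4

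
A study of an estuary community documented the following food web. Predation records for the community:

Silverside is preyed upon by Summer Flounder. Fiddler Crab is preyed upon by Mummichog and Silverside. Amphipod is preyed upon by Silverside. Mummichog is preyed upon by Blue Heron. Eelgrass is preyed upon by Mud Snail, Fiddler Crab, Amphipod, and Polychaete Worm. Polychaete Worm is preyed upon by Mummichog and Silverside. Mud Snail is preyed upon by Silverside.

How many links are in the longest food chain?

3 links

One longest chain: Eelgrass → Fiddler Crab → Mummichog → Blue Heron.
It has 4 species and 3 links.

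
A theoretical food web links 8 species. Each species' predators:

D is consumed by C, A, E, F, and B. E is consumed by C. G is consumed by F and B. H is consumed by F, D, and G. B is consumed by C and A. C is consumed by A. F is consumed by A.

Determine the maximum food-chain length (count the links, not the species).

One longest chain: H → G → B → C → A.
It has 5 species and 4 links.

4 links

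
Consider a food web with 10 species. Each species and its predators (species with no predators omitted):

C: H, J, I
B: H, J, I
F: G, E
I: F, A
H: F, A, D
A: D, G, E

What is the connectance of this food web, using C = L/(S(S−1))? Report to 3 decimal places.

The web has S = 10 species and L = 16 feeding links.
C = L / (S(S−1)) = 16 / 90 = 0.1778 ≈ 0.178.

C = 0.178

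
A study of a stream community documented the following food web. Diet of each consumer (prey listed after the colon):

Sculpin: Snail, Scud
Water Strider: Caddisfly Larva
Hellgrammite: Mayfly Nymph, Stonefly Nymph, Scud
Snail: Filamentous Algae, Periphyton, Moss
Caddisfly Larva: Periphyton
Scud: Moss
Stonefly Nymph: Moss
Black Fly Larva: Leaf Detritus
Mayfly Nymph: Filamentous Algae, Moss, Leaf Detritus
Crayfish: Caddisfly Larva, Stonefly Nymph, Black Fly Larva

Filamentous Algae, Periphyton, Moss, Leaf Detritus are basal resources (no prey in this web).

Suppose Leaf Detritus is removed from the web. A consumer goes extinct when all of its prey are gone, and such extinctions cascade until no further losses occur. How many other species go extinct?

Remove Leaf Detritus.
Round 1: Black Fly Larva (all prey gone) → extinct.
No further losses. Total secondary extinctions: 1.

1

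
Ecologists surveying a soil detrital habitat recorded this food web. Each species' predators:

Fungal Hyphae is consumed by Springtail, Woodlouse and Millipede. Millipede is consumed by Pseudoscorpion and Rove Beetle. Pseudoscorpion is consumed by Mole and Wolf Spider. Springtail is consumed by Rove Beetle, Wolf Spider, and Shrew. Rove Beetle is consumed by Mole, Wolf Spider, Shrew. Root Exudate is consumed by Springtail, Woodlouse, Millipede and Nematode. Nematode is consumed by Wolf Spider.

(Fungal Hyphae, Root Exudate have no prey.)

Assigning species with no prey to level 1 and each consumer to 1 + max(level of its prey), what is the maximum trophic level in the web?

Basal resources (level 1): Fungal Hyphae, Root Exudate.
Fungal Hyphae → Millipede → Pseudoscorpion → Mole gives Mole level 4.
No species has a prey at level 4, so no species reaches level 5.

4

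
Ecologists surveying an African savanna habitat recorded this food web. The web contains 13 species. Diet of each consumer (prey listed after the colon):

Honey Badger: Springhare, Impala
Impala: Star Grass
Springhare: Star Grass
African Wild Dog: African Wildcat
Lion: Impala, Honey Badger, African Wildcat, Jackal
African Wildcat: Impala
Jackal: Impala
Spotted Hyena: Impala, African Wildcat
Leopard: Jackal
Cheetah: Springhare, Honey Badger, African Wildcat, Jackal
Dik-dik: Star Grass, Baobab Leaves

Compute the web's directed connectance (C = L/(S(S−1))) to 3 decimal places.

The web has S = 13 species and L = 20 feeding links.
C = L / (S(S−1)) = 20 / 156 = 0.1282 ≈ 0.128.

C = 0.128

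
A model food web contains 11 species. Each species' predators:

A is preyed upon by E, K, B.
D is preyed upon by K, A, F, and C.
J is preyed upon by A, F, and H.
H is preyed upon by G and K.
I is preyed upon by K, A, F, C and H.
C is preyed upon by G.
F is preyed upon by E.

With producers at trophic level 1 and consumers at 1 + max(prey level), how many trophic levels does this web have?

3

Producers (level 1): D, I, J.
D → A → E gives E level 3.
No species has a prey at level 3, so no species reaches level 4.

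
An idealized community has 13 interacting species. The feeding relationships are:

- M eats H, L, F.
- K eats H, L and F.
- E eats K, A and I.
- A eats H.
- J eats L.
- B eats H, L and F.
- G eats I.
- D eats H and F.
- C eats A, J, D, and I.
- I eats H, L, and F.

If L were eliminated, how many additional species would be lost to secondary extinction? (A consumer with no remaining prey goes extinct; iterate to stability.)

1

Remove L.
Round 1: J (all prey gone) → extinct.
No further losses. Total secondary extinctions: 1.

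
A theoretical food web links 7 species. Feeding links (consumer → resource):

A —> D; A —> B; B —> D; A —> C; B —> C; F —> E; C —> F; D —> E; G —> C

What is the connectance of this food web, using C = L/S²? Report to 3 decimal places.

The web has S = 7 species and L = 9 feeding links.
C = L / S² = 9 / 49 = 0.1837 ≈ 0.184.

C = 0.184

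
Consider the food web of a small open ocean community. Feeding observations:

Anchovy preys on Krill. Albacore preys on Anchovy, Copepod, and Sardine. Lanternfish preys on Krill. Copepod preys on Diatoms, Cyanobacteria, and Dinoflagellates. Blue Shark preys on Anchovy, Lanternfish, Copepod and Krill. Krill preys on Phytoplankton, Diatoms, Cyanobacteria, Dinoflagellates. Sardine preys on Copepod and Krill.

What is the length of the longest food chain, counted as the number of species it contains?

One longest chain: Cyanobacteria → Krill → Anchovy → Blue Shark.
It has 4 species and 3 links.

4 species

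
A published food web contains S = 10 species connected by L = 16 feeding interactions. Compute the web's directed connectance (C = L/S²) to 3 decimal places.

The web has S = 10 species and L = 16 feeding links.
C = L / S² = 16 / 100 = 0.1600 ≈ 0.160.

C = 0.160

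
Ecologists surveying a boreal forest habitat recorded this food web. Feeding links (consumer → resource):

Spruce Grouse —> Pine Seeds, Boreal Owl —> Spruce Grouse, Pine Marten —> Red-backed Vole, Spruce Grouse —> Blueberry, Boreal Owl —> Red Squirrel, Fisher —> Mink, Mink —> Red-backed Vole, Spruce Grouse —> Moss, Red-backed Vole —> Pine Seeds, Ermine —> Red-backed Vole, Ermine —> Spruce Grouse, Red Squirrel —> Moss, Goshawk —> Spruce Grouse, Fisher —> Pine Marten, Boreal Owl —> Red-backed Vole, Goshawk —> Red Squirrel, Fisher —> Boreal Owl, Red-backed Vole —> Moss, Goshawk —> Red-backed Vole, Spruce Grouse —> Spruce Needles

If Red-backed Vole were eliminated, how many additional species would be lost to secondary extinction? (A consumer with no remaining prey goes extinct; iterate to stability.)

Remove Red-backed Vole.
Round 1: Pine Marten (all prey gone), Mink (all prey gone) → extinct.
No further losses. Total secondary extinctions: 2.

2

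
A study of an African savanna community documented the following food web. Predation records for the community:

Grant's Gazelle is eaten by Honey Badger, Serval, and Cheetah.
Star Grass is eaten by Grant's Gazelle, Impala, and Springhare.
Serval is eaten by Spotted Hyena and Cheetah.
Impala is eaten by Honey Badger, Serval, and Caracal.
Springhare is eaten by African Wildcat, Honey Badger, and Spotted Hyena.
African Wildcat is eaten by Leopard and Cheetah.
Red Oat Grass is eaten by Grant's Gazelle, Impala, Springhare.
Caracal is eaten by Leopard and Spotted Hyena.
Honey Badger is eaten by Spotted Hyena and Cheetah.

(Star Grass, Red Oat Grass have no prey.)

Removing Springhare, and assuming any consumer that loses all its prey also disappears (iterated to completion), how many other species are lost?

Remove Springhare.
Round 1: African Wildcat (all prey gone) → extinct.
No further losses. Total secondary extinctions: 1.

1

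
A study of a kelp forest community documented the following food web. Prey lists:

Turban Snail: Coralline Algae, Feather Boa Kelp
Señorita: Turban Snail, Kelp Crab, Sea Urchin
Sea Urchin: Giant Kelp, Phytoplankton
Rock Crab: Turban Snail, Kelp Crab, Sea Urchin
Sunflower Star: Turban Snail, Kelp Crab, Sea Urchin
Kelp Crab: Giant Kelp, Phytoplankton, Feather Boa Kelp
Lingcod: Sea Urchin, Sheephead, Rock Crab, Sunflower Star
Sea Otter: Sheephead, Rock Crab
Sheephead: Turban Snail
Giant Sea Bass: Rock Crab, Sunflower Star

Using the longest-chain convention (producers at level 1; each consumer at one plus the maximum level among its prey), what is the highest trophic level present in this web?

4

Producers (level 1): Giant Kelp, Phytoplankton, Coralline Algae, Feather Boa Kelp.
Coralline Algae → Turban Snail → Rock Crab → Sea Otter gives Sea Otter level 4.
No species has a prey at level 4, so no species reaches level 5.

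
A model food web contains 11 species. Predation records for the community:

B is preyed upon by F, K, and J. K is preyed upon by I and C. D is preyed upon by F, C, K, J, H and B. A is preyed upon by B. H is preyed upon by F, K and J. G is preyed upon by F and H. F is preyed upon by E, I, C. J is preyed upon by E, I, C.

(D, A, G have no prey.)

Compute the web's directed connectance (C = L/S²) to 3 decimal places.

The web has S = 11 species and L = 23 feeding links.
C = L / S² = 23 / 121 = 0.1901 ≈ 0.190.

C = 0.190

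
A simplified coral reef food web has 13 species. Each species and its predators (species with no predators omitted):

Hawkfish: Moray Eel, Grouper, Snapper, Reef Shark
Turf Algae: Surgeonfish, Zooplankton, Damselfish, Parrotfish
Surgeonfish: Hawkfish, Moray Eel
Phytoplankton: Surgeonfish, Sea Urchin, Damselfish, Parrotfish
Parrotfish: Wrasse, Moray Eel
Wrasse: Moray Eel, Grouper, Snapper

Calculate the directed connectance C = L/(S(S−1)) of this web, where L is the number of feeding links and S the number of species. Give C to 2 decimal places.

C = 0.12

The web has S = 13 species and L = 19 feeding links.
C = L / (S(S−1)) = 19 / 156 = 0.1218 ≈ 0.12.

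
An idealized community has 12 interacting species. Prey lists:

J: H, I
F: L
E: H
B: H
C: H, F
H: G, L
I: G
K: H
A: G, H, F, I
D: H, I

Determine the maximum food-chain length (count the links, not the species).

2 links

One longest chain: G → H → J.
It has 3 species and 2 links.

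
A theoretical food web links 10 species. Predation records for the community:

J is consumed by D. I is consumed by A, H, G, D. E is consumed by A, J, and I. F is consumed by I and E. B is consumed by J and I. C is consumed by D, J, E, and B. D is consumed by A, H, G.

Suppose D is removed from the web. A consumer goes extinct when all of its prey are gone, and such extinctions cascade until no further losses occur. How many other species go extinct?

0

Remove D.
Every predator of it retains at least one other prey: A still has E, I; G still has I; H still has I.
No consumer loses all prey, so no secondary extinctions occur.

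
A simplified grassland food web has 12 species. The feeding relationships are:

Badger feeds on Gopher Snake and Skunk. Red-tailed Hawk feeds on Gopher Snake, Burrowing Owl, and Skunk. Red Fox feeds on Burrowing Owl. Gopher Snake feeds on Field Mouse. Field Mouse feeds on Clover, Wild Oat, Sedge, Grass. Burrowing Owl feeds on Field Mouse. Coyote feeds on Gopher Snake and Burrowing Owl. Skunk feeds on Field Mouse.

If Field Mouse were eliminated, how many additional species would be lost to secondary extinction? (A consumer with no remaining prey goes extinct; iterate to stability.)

7

Remove Field Mouse.
Round 1: Burrowing Owl (all prey gone), Gopher Snake (all prey gone), Skunk (all prey gone) → extinct.
Round 2: Red Fox (all prey gone), Red-tailed Hawk (all prey gone), Coyote (all prey gone), Badger (all prey gone) → extinct.
No further losses. Total secondary extinctions: 7.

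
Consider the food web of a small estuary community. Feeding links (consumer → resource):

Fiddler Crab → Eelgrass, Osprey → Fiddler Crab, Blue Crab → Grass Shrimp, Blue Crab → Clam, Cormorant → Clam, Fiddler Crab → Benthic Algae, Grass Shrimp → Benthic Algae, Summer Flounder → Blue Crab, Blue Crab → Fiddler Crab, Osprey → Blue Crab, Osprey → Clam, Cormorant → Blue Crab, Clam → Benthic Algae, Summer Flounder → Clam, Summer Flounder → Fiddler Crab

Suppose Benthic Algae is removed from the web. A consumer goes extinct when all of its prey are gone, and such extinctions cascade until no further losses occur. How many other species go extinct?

Remove Benthic Algae.
Round 1: Grass Shrimp (all prey gone), Clam (all prey gone) → extinct.
No further losses. Total secondary extinctions: 2.

2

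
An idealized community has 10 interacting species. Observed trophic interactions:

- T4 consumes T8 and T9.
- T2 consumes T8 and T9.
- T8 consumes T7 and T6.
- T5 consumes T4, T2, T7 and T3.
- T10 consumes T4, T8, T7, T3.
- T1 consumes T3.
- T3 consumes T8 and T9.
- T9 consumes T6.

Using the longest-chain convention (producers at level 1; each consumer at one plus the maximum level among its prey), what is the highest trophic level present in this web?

Producers (level 1): T7, T6.
T6 → T9 → T4 → T10 gives T10 level 4.
No species has a prey at level 4, so no species reaches level 5.

4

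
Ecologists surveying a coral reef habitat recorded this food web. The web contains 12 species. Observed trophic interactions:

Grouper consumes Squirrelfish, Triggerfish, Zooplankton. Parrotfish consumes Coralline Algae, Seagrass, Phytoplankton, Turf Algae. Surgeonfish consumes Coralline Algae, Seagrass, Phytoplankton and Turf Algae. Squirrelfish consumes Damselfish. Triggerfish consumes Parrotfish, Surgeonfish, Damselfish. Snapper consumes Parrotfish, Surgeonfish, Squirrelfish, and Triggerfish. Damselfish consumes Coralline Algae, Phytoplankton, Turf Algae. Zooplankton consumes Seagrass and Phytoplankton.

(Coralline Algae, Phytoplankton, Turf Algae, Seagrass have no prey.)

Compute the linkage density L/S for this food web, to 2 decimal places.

There are L = 24 links among S = 12 species.
L/S = 24/12 = 2.0000 ≈ 2.00.

L/S = 2.00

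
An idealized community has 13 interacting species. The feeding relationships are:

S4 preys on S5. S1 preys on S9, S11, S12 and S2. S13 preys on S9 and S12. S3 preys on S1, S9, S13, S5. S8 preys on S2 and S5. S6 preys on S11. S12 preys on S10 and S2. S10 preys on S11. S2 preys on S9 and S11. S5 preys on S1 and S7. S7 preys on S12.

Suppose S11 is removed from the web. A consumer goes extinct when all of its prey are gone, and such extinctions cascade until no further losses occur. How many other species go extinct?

Remove S11.
Round 1: S6 (all prey gone), S10 (all prey gone) → extinct.
No further losses. Total secondary extinctions: 2.

2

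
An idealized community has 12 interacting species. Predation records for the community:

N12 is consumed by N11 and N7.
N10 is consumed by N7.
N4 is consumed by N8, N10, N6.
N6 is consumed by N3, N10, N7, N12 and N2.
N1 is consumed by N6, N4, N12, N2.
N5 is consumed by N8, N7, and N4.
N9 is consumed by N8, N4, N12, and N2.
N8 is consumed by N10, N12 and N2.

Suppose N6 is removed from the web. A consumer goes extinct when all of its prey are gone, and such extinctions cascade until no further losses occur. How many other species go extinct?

Remove N6.
Round 1: N3 (all prey gone) → extinct.
No further losses. Total secondary extinctions: 1.

1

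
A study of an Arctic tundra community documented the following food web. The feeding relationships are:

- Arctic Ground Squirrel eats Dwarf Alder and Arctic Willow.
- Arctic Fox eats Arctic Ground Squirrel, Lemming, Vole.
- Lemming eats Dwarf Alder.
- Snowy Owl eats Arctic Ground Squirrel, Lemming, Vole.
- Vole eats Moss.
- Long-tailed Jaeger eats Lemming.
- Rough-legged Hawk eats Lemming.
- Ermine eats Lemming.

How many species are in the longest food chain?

3 species

One longest chain: Dwarf Alder → Lemming → Ermine.
It has 3 species and 2 links.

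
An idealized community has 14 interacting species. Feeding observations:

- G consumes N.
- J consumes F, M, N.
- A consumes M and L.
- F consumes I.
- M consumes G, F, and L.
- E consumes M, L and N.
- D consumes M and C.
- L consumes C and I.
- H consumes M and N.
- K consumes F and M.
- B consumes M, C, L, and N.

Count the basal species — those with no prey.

Basal species (no prey listed): I, C, N.
Count: 3.

3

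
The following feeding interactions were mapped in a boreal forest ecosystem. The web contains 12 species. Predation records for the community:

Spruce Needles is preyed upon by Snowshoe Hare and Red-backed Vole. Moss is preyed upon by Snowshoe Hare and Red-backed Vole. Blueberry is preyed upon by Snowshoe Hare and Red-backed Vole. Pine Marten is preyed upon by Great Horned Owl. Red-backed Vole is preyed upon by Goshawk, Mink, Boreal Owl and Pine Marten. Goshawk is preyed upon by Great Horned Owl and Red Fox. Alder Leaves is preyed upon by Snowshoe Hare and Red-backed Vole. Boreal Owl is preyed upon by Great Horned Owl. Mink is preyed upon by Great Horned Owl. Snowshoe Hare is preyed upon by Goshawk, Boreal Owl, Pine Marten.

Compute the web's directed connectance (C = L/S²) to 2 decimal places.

The web has S = 12 species and L = 20 feeding links.
C = L / S² = 20 / 144 = 0.1389 ≈ 0.14.

C = 0.14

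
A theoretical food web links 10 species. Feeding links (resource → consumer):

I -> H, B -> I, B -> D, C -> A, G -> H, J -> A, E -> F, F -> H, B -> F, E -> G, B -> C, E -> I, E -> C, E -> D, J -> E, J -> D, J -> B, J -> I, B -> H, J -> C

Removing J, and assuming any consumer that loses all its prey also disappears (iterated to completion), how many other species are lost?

9

Remove J.
Round 1: B (all prey gone), E (all prey gone) → extinct.
Round 2: F (all prey gone), I (all prey gone), G (all prey gone), D (all prey gone), C (all prey gone) → extinct.
Round 3: A (all prey gone), H (all prey gone) → extinct.
No further losses. Total secondary extinctions: 9.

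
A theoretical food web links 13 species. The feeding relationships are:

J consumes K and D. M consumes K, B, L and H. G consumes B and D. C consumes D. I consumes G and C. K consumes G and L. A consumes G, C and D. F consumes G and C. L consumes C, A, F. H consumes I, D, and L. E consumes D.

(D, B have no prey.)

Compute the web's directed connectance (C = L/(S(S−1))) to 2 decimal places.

The web has S = 13 species and L = 25 feeding links.
C = L / (S(S−1)) = 25 / 156 = 0.1603 ≈ 0.16.

C = 0.16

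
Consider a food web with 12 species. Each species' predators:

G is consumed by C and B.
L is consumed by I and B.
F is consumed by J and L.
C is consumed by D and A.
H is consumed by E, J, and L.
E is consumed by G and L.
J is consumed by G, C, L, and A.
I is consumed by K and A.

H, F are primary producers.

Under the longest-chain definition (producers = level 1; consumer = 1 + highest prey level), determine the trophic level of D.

H is a producer → level 1.
J eats H (level 1); other prey at levels: F 1 → level 2.
G eats J (level 2); other prey at levels: E 2 → level 3.
C eats G (level 3); other prey at levels: J 2 → level 4.
D eats C → level 5.

Trophic level 5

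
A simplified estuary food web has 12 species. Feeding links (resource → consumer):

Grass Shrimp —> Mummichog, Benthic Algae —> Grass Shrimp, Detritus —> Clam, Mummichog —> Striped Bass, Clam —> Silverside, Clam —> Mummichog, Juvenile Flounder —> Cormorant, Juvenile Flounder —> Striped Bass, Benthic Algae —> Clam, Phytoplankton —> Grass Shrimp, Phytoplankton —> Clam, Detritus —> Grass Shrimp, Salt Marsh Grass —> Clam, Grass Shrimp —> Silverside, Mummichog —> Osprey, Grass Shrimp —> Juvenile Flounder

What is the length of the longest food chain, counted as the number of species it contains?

One longest chain: Phytoplankton → Grass Shrimp → Mummichog → Osprey.
It has 4 species and 3 links.

4 species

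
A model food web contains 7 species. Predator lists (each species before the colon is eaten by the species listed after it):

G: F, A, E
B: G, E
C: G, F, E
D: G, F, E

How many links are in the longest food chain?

2 links

One longest chain: B → G → F.
It has 3 species and 2 links.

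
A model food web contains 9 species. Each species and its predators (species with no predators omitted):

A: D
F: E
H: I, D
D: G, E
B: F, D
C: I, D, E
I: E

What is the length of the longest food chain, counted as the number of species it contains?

3 species

One longest chain: A → D → G.
It has 3 species and 2 links.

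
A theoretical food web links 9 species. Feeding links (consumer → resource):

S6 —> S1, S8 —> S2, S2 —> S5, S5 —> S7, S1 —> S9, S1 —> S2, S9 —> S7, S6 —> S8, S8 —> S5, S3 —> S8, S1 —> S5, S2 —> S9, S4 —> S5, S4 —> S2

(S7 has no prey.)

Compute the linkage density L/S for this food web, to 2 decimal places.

L/S = 1.56

There are L = 14 links among S = 9 species.
L/S = 14/9 = 1.5556 ≈ 1.56.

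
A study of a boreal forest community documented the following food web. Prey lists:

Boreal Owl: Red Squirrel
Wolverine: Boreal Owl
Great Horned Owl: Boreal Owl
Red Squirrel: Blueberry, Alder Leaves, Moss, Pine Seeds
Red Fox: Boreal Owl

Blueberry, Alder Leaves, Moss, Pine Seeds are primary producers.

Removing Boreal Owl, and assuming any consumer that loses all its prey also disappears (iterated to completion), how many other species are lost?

Remove Boreal Owl.
Round 1: Red Fox (all prey gone), Great Horned Owl (all prey gone), Wolverine (all prey gone) → extinct.
No further losses. Total secondary extinctions: 3.

3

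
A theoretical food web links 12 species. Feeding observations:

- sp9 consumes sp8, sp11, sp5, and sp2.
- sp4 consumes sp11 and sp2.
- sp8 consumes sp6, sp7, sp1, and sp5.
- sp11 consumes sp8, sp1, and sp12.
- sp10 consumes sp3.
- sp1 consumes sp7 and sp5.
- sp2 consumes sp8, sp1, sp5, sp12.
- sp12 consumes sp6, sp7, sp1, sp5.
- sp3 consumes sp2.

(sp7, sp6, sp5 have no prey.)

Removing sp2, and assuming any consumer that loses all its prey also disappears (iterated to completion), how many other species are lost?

2

Remove sp2.
Round 1: sp3 (all prey gone) → extinct.
Round 2: sp10 (all prey gone) → extinct.
No further losses. Total secondary extinctions: 2.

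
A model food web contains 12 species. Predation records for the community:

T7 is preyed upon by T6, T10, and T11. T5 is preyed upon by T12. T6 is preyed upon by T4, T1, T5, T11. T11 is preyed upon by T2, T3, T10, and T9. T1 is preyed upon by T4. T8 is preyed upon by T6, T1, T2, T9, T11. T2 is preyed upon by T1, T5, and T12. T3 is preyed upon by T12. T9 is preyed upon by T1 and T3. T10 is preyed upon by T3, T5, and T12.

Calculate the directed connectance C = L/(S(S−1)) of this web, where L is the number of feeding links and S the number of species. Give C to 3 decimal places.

The web has S = 12 species and L = 27 feeding links.
C = L / (S(S−1)) = 27 / 132 = 0.2045 ≈ 0.205.

C = 0.205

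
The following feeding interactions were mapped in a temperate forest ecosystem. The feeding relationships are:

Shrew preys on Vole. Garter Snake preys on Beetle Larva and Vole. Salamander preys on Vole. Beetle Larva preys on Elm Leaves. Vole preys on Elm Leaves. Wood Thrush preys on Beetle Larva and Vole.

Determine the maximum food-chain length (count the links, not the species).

2 links

One longest chain: Elm Leaves → Vole → Shrew.
It has 3 species and 2 links.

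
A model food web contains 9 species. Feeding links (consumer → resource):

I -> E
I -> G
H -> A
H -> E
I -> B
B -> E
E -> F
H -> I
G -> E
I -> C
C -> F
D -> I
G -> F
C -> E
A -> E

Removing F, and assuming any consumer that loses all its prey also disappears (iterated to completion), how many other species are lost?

Remove F.
Round 1: E (all prey gone) → extinct.
Round 2: B (all prey gone), G (all prey gone), C (all prey gone), A (all prey gone) → extinct.
Round 3: I (all prey gone) → extinct.
Round 4: H (all prey gone), D (all prey gone) → extinct.
No further losses. Total secondary extinctions: 8.

8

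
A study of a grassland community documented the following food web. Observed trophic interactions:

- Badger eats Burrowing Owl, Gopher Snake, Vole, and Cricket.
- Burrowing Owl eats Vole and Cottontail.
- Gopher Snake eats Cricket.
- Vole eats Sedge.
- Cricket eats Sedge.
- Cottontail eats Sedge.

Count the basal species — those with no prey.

Basal species (no prey listed): Sedge.
Count: 1.

1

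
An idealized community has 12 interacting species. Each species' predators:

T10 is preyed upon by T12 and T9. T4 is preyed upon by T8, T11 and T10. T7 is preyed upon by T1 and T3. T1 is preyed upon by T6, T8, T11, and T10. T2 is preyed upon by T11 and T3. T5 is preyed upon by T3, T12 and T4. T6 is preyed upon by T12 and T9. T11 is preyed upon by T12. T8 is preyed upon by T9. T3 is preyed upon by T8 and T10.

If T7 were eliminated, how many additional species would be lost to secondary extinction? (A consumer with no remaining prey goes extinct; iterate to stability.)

2

Remove T7.
Round 1: T1 (all prey gone) → extinct.
Round 2: T6 (all prey gone) → extinct.
No further losses. Total secondary extinctions: 2.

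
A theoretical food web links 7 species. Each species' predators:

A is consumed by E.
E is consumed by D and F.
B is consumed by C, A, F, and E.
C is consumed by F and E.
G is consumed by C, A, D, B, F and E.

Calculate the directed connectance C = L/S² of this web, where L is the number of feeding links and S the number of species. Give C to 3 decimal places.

C = 0.306

The web has S = 7 species and L = 15 feeding links.
C = L / S² = 15 / 49 = 0.3061 ≈ 0.306.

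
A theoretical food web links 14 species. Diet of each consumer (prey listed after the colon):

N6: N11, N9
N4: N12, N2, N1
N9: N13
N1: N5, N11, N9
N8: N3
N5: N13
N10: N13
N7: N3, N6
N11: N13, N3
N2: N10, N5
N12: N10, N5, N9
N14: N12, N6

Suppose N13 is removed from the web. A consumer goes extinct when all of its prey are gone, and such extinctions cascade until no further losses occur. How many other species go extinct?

5

Remove N13.
Round 1: N10 (all prey gone), N5 (all prey gone), N9 (all prey gone) → extinct.
Round 2: N12 (all prey gone), N2 (all prey gone) → extinct.
No further losses. Total secondary extinctions: 5.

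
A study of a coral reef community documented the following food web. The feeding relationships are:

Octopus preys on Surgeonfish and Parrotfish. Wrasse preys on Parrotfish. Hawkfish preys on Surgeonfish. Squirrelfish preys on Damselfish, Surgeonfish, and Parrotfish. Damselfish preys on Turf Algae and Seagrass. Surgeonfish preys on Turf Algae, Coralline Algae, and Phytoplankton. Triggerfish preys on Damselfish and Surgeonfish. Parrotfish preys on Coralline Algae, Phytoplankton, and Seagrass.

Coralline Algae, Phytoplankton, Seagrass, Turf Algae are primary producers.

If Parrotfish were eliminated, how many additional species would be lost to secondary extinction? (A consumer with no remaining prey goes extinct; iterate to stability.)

1

Remove Parrotfish.
Round 1: Wrasse (all prey gone) → extinct.
No further losses. Total secondary extinctions: 1.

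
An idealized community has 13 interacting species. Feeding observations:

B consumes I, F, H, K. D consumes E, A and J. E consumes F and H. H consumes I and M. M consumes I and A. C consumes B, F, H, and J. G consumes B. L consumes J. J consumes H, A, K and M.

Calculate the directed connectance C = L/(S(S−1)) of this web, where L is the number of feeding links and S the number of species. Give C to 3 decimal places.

The web has S = 13 species and L = 23 feeding links.
C = L / (S(S−1)) = 23 / 156 = 0.1474 ≈ 0.147.

C = 0.147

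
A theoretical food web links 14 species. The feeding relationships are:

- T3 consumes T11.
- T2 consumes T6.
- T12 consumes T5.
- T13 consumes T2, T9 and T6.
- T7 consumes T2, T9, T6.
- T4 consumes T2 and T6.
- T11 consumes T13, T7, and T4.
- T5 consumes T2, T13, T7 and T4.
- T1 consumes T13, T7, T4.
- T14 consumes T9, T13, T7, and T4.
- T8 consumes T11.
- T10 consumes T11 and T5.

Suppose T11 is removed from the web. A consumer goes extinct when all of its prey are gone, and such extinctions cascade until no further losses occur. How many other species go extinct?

2

Remove T11.
Round 1: T3 (all prey gone), T8 (all prey gone) → extinct.
No further losses. Total secondary extinctions: 2.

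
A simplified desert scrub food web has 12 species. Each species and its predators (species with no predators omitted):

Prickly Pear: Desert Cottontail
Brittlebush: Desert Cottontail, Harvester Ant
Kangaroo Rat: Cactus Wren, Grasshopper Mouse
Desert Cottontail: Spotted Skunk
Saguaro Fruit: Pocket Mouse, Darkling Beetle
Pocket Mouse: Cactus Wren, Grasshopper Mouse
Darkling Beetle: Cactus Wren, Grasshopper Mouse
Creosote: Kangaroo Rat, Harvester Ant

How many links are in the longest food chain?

One longest chain: Saguaro Fruit → Darkling Beetle → Cactus Wren.
It has 3 species and 2 links.

2 links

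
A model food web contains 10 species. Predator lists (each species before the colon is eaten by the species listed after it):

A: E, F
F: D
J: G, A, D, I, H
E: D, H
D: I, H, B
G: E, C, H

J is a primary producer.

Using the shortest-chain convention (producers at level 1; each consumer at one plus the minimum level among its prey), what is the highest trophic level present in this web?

Producers (level 1): J.
Following each consumer down to its lowest-level prey: J → A → F (levels 1 through 3).
All prey of F (A 2) are at level 2 or above, so F is at level 1 + 2 = 3.
Every consumer has at least one prey at level 2 or below, so none exceeds level 3.

3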